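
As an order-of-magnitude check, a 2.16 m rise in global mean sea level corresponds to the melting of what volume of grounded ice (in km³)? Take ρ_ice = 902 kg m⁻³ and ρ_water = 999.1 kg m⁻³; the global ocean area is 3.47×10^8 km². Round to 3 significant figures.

Required water volume = Δh × A = 2.16 m × 3.47×10^14 m² = 7.495×10^14 m³ = 7.495×10^5 km³.
Ice volume = water volume × ρ_w/ρ_ice = 7.495×10^5 × 999.1/902 = 8.30×10^5 km³.

≈ 8.30×10^5 km³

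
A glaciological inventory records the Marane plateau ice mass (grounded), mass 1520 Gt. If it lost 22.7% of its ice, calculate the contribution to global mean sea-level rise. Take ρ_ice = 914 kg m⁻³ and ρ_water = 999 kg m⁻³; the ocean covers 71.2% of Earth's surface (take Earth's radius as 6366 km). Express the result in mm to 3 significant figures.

≈ 0.953 mm

Marane: 0.227 × 1520 Gt = 3.450×10^14 kg; dividing by ρ_w = 999 kg m⁻³ gives 3.454×10^11 m³ of water.
Spread over 3.63×10^14 m² of ocean, Δh = 3.454×10^11 / 3.63×10^14 = 9.53×10^-4 m = 0.953 mm.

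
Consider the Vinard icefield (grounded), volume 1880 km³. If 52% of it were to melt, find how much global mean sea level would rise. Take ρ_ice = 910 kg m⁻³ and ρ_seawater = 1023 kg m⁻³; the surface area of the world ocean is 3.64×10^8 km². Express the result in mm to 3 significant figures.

≈ 2.39 mm

Vinard: 0.52 × 1880 km³ × (910/1023) = 869.6 km³ of water.
Spread over 3.64×10^14 m² of ocean, Δh = 8.696×10^11 / 3.64×10^14 = 2.39×10^-3 m = 2.39 mm.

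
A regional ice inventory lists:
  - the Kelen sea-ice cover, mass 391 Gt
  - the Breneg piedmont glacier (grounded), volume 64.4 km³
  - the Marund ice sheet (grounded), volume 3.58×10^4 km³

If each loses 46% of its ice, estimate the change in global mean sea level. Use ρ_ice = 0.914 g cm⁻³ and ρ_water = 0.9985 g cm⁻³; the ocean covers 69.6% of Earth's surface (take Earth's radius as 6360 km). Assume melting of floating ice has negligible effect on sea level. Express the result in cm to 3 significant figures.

The Kelen sea-ice cover is floating and already displaces its own weight of water, so its melt adds essentially nothing to sea level.
Breneg: 0.46 × 64.4 km³ × (914/998.5) = 27.12 km³ of water.
Marund: 0.46 × 3.58×10^4 km³ × (914/998.5) = 1.507×10^4 km³ of water.
Total added water ≈ 1.510×10^13 m³ over 3.54×10^14 m² → Δh = 0.0427 m = 4.27 cm.

≈ 4.27 cm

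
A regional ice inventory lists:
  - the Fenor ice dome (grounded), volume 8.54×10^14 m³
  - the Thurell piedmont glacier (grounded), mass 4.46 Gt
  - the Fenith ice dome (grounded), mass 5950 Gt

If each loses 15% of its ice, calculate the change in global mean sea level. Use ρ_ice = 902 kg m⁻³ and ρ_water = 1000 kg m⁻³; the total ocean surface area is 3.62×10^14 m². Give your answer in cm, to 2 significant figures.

Fenor: 0.15 × 8.54×10^14 m³ × (902/1000) = 1.155×10^14 m³ of water.
Thurell: 0.15 × 4.46 Gt = 6.690×10^11 kg; dividing by ρ_w = 1000 kg m⁻³ gives 6.690×10^8 m³ of water.
Fenith: 0.15 × 5950 Gt = 8.925×10^14 kg; dividing by ρ_w = 1000 kg m⁻³ gives 8.925×10^11 m³ of water.
Total added water ≈ 1.164×10^14 m³ over 3.62×10^14 m² → Δh = 0.322 m = 32 cm.

≈ 32 cm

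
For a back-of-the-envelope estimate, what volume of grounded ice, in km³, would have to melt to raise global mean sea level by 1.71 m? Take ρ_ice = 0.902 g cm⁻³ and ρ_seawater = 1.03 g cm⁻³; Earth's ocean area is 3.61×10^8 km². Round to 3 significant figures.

Required water volume = Δh × A = 1.71 m × 3.61×10^14 m² = 6.173×10^14 m³ = 6.173×10^5 km³.
Ice volume = water volume × ρ_w/ρ_ice = 6.173×10^5 × 1030/902 = 7.05×10^5 km³.

≈ 7.05×10^5 km³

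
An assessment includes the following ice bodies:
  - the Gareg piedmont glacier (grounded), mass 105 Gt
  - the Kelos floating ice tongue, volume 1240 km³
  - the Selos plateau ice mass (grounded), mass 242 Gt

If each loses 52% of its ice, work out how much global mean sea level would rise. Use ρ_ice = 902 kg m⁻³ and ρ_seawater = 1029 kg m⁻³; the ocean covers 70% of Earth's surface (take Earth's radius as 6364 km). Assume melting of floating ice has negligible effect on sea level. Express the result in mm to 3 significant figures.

Gareg: 0.52 × 105 Gt = 5.460×10^13 kg; dividing by ρ_w = 1029 kg m⁻³ gives 5.306×10^10 m³ of water.
The Kelos floating ice tongue is floating and already displaces its own weight of water, so its melt adds essentially nothing to sea level.
Selos: 0.52 × 242 Gt = 1.258×10^14 kg; dividing by ρ_w = 1029 kg m⁻³ gives 1.223×10^11 m³ of water.
Total added water ≈ 1.754×10^11 m³ over 3.56×10^14 m² → Δh = 4.92×10^-4 m = 0.492 mm.

≈ 0.492 mm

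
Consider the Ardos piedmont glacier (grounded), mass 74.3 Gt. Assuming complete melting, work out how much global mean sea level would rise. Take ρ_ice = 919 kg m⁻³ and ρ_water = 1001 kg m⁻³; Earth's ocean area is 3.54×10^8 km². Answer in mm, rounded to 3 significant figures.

Ardos: 74.3 Gt = 7.430×10^13 kg; dividing by ρ_w = 1001 kg m⁻³ gives 7.423×10^10 m³ of water.
Spread over 3.54×10^14 m² of ocean, Δh = 7.423×10^10 / 3.54×10^14 = 2.10×10^-4 m = 0.210 mm.

≈ 0.210 mm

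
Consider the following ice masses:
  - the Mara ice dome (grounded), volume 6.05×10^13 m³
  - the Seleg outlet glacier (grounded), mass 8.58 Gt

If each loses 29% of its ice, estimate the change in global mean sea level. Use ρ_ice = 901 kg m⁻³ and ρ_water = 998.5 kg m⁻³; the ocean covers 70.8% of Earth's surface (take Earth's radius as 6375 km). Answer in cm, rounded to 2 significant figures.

Mara: 0.29 × 6.05×10^13 m³ × (901/998.5) = 1.583×10^13 m³ of water.
Seleg: 0.29 × 8.58 Gt = 2.488×10^12 kg; dividing by ρ_w = 998.5 kg m⁻³ gives 2.492×10^9 m³ of water.
Total added water ≈ 1.583×10^13 m³ over 3.62×10^14 m² → Δh = 0.0438 m = 4.4 cm.

≈ 4.4 cm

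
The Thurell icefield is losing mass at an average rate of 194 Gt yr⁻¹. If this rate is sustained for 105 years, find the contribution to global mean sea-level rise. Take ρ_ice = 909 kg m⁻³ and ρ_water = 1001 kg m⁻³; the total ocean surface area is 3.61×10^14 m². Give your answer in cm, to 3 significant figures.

≈ 5.64 cm

Total mass lost = 194 Gt/yr × 105 yr = 2.037×10^4 Gt = 2.037×10^16 kg.
ρ_w = 1001 kg m⁻³, so water volume = 2.037×10^16 / 1001 = 2.035×10^13 m³.
Δh = 2.035×10^13 / 3.61×10^14 = 0.0564 m = 5.64 cm.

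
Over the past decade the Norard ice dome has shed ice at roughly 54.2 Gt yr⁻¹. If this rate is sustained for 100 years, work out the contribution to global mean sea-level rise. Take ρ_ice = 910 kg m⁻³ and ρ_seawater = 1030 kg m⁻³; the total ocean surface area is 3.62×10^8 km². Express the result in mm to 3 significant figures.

≈ 14.5 mm

Total mass lost = 54.2 Gt/yr × 100 yr = 5420 Gt = 5.420×10^15 kg.
ρ_w = 1030 kg m⁻³, so water volume = 5.420×10^15 / 1030 = 5.262×10^12 m³.
Δh = 5.262×10^12 / 3.62×10^14 = 0.0145 m = 14.5 mm.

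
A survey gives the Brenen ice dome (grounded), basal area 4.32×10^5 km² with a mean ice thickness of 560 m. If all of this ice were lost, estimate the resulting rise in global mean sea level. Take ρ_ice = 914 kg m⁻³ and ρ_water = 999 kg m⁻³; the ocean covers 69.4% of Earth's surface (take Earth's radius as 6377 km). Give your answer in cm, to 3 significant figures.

Brenen: ice volume = 4.32×10^5 km² × 560 m = 2.419×10^5 km³; 2.419×10^5 × (914/999) = 2.213×10^5 km³ of water.
Spread over 3.55×10^14 m² of ocean, Δh = 2.213×10^14 / 3.55×10^14 = 0.624 m = 62.4 cm.

≈ 62.4 cm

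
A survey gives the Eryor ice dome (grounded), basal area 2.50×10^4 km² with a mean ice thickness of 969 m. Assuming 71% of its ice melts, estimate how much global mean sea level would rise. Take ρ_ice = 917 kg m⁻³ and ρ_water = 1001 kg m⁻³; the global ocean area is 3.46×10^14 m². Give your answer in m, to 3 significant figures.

≈ 0.0455 m

Eryor: ice volume = 2.50×10^4 km² × 969 m = 2.422×10^4 km³; 0.71 × 2.422×10^4 × (917/1001) = 1.576×10^4 km³ of water.
Spread over 3.46×10^14 m² of ocean, Δh = 1.576×10^13 / 3.46×10^14 = 0.0455 m.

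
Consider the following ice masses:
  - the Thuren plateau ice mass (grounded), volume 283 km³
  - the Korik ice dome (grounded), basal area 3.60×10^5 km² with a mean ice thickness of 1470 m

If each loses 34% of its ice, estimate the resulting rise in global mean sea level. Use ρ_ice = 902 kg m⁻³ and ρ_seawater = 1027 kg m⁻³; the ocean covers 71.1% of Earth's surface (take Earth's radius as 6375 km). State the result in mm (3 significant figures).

≈ 435 mm

Thuren: 0.34 × 283 km³ × (902/1027) = 84.51 km³ of water.
Korik: ice volume = 3.60×10^5 km² × 1470 m = 5.292×10^5 km³; 0.34 × 5.292×10^5 × (902/1027) = 1.580×10^5 km³ of water.
Total added water ≈ 1.581×10^14 m³ over 3.63×10^14 m² → Δh = 0.435 m = 435 mm.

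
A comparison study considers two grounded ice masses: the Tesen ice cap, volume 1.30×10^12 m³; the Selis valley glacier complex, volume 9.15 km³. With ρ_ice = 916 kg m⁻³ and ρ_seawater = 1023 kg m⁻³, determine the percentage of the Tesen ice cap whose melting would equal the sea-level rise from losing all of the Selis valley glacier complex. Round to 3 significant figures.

Equal sea-level rise means equal mass of meltwater, i.e. equal mass of ice lost.
Ice mass of Selis: 8.381×10^12 kg; ice mass of Tesen: 1.191×10^15 kg.
Fraction required = 8.381×10^12 / 1.191×10^15 = 7.04×10^-3 → 0.704 %.

≈ 0.704 %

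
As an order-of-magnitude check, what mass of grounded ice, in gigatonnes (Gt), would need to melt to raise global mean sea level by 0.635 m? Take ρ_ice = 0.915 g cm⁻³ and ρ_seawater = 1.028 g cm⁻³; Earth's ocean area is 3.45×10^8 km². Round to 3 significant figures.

Required water volume = Δh × A = 0.635 m × 3.45×10^14 m² = 2.191×10^14 m³.
ρ_w = 1.028 g cm⁻³ = 1028 kg m⁻³, so the mass of water = 2.191×10^14 m³ × 1028 kg m⁻³ = 2.252×10^17 kg = 2.25×10^5 Gt (and the same mass of ice, by conservation).

≈ 2.25×10^5 Gt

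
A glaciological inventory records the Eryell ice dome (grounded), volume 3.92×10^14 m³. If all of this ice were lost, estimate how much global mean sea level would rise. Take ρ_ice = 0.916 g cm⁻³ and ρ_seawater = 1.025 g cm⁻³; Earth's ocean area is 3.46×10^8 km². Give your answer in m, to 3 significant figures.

Eryell: 3.92×10^14 m³ × (916/1025) = 3.503×10^14 m³ of water.
Spread over 3.46×10^14 m² of ocean, Δh = 3.503×10^14 / 3.46×10^14 = 1.01 m.

≈ 1.01 m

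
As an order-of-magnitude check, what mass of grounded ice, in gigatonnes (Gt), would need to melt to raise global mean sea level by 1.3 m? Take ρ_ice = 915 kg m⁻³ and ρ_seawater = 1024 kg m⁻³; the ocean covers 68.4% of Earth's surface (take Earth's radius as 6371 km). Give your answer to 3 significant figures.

Required water volume = Δh × A = 1.3 m × 3.49×10^14 m² = 4.535×10^14 m³.
ρ_w = 1024 kg m⁻³, so the mass of water = 4.535×10^14 m³ × 1024 kg m⁻³ = 4.644×10^17 kg = 4.64×10^5 Gt (and the same mass of ice, by conservation).

≈ 4.64×10^5 Gt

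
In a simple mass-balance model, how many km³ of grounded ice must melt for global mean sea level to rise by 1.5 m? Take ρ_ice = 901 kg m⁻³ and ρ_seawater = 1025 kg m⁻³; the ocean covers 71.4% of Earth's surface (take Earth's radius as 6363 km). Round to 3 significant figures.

≈ 6.20×10^5 km³

Required water volume = Δh × A = 1.5 m × 3.63×10^14 m² = 5.449×10^14 m³ = 5.449×10^5 km³.
Ice volume = water volume × ρ_w/ρ_ice = 5.449×10^5 × 1025/901 = 6.20×10^5 km³.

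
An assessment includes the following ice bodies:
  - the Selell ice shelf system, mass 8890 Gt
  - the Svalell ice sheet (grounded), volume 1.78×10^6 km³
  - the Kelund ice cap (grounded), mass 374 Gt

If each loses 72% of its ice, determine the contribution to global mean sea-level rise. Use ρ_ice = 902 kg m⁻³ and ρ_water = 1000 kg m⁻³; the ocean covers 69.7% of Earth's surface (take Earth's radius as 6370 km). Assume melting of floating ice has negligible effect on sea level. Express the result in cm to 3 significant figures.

The Selell ice shelf system is floating and already displaces its own weight of water, so its melt adds essentially nothing to sea level.
Svalell: 0.72 × 1.78×10^6 km³ × (902/1000) = 1.156×10^6 km³ of water.
Kelund: 0.72 × 374 Gt = 2.693×10^14 kg; dividing by ρ_w = 1000 kg m⁻³ gives 2.693×10^11 m³ of water.
Total added water ≈ 1.156×10^15 m³ over 3.55×10^14 m² → Δh = 3.25 m = 325 cm.

≈ 325 cm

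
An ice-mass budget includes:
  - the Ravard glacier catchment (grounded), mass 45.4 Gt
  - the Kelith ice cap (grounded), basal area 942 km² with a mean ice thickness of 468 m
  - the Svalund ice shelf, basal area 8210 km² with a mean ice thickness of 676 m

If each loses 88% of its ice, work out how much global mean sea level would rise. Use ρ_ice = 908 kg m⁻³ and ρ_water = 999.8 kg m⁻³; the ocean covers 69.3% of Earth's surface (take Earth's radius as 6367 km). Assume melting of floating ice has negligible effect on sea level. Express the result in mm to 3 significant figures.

≈ 1.11 mm

Ravard: 0.88 × 45.4 Gt = 3.995×10^13 kg; dividing by ρ_w = 999.8 kg m⁻³ gives 3.996×10^10 m³ of water.
Kelith: ice volume = 942 km² × 468 m = 440.9 km³; 0.88 × 440.9 × (908/999.8) = 352.3 km³ of water.
The Svalund ice shelf is floating and already displaces its own weight of water, so its melt adds essentially nothing to sea level.
Total added water ≈ 3.923×10^11 m³ over 3.53×10^14 m² → Δh = 1.11×10^-3 m = 1.11 mm.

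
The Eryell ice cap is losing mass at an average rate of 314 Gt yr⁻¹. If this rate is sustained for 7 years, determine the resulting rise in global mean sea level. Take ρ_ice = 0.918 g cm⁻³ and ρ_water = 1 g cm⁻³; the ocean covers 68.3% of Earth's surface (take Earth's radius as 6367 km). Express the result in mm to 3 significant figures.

≈ 6.32 mm

Total mass lost = 314 Gt/yr × 7 yr = 2198 Gt = 2.198×10^15 kg.
ρ_w = 1 g cm⁻³ = 1000 kg m⁻³, so water volume = 2.198×10^15 / 1000 = 2.198×10^12 m³.
Δh = 2.198×10^12 / 3.48×10^14 = 6.32×10^-3 m = 6.32 mm.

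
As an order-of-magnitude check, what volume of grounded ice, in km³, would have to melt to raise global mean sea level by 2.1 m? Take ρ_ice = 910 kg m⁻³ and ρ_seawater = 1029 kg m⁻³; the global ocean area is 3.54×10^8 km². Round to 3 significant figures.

≈ 8.41×10^5 km³

Required water volume = Δh × A = 2.1 m × 3.54×10^14 m² = 7.434×10^14 m³ = 7.434×10^5 km³.
Ice volume = water volume × ρ_w/ρ_ice = 7.434×10^5 × 1029/910 = 8.41×10^5 km³.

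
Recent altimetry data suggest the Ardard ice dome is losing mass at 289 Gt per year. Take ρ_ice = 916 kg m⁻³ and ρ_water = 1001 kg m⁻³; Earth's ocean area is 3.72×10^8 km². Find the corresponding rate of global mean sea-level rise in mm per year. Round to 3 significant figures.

≈ 0.776 mm/yr

ρ_w = 1001 kg m⁻³. Annual water volume added = 289 Gt / ρ_w = 2.890×10^14 kg / 1001 kg m⁻³ = 2.887×10^11 m³.
Δh per year = 2.887×10^11 / 3.72×10^14 = 7.76×10^-4 m = 0.776 mm.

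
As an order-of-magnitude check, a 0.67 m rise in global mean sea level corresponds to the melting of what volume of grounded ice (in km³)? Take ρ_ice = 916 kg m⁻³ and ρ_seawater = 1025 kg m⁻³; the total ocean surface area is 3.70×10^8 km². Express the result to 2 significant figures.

≈ 2.8×10^5 km³

Required water volume = Δh × A = 0.67 m × 3.70×10^14 m² = 2.479×10^14 m³ = 2.479×10^5 km³.
Ice volume = water volume × ρ_w/ρ_ice = 2.479×10^5 × 1025/916 = 2.8×10^5 km³.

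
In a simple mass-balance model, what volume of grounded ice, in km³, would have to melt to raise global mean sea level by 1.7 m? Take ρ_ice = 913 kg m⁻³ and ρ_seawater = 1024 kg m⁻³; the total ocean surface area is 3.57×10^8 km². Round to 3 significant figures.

Required water volume = Δh × A = 1.7 m × 3.57×10^14 m² = 6.069×10^14 m³ = 6.069×10^5 km³.
Ice volume = water volume × ρ_w/ρ_ice = 6.069×10^5 × 1024/913 = 6.81×10^5 km³.

≈ 6.81×10^5 km³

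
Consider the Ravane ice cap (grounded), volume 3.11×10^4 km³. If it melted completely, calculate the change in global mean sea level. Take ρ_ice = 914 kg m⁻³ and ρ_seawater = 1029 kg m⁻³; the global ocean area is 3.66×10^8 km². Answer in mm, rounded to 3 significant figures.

Ravane: 3.11×10^4 km³ × (914/1029) = 2.762×10^4 km³ of water.
Spread over 3.66×10^14 m² of ocean, Δh = 2.762×10^13 / 3.66×10^14 = 0.0755 m = 75.5 mm.

≈ 75.5 mm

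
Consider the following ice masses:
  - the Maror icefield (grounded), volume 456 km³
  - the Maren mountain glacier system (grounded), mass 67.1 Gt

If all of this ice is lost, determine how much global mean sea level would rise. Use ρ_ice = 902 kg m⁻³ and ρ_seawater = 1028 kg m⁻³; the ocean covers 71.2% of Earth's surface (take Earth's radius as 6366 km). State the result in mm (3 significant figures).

≈ 1.28 mm

Maror: 456 km³ × (902/1028) = 400.1 km³ of water.
Maren: 67.1 Gt = 6.710×10^13 kg; dividing by ρ_w = 1028 kg m⁻³ gives 6.527×10^10 m³ of water.
Total added water ≈ 4.654×10^11 m³ over 3.63×10^14 m² → Δh = 1.28×10^-3 m = 1.28 mm.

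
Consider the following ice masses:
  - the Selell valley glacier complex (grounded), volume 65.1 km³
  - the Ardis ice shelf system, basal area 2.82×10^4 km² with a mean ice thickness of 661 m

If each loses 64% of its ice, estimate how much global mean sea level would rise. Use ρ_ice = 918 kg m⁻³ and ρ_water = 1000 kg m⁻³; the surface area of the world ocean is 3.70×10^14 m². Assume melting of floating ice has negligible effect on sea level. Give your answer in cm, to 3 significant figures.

Selell: 0.64 × 65.1 km³ × (918/1000) = 38.25 km³ of water.
The Ardis ice shelf system is floating and already displaces its own weight of water, so its melt adds essentially nothing to sea level.
Total added water ≈ 3.825×10^10 m³ over 3.70×10^14 m² → Δh = 1.03×10^-4 m = 0.0103 cm.

≈ 0.0103 cm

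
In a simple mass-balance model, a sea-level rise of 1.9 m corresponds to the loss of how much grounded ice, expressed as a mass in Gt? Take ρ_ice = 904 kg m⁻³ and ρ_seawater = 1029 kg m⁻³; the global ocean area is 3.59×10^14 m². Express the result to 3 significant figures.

≈ 7.02×10^5 Gt

Required water volume = Δh × A = 1.9 m × 3.59×10^14 m² = 6.821×10^14 m³.
ρ_w = 1029 kg m⁻³, so the mass of water = 6.821×10^14 m³ × 1029 kg m⁻³ = 7.019×10^17 kg = 7.02×10^5 Gt (and the same mass of ice, by conservation).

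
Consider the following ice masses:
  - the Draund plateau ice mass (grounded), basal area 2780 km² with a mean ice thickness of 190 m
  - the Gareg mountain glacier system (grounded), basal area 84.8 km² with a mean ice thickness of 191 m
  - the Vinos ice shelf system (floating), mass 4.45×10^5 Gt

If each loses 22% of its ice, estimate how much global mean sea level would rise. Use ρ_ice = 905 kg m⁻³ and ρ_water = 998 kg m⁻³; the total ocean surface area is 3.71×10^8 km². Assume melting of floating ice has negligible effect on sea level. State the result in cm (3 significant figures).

Draund: ice volume = 2780 km² × 190 m = 528.2 km³; 0.22 × 528.2 × (905/998) = 105.4 km³ of water.
Gareg: ice volume = 84.8 km² × 191 m = 16.20 km³; 0.22 × 16.20 × (905/998) = 3.231 km³ of water.
The Vinos ice shelf system is floating and already displaces its own weight of water, so its melt adds essentially nothing to sea level.
Total added water ≈ 1.086×10^11 m³ over 3.71×10^14 m² → Δh = 2.93×10^-4 m = 0.0293 cm.

≈ 0.0293 cm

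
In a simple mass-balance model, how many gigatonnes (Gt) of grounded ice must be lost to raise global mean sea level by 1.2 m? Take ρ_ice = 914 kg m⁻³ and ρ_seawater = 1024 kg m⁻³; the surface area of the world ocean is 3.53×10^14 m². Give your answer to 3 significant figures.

Required water volume = Δh × A = 1.2 m × 3.53×10^14 m² = 4.236×10^14 m³.
ρ_w = 1024 kg m⁻³, so the mass of water = 4.236×10^14 m³ × 1024 kg m⁻³ = 4.338×10^17 kg = 4.34×10^5 Gt (and the same mass of ice, by conservation).

≈ 4.34×10^5 Gt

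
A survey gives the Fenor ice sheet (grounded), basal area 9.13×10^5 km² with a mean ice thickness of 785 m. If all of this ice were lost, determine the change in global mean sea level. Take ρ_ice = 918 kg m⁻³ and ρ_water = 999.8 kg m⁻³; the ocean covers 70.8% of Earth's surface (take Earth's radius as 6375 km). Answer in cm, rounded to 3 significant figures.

Fenor: ice volume = 9.13×10^5 km² × 785 m = 7.167×10^5 km³; 7.167×10^5 × (918/999.8) = 6.581×10^5 km³ of water.
Spread over 3.62×10^14 m² of ocean, Δh = 6.581×10^14 / 3.62×10^14 = 1.82 m = 182 cm.

≈ 182 cm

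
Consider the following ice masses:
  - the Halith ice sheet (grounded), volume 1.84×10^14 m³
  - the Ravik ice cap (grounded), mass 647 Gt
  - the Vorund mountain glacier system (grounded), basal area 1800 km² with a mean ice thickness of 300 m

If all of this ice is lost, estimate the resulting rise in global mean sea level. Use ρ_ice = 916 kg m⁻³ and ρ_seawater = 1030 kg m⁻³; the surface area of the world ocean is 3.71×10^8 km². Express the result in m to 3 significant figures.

≈ 0.444 m

Halith: 1.84×10^14 m³ × (916/1030) = 1.636×10^14 m³ of water.
Ravik: 647 Gt = 6.470×10^14 kg; dividing by ρ_w = 1030 kg m⁻³ gives 6.282×10^11 m³ of water.
Vorund: ice volume = 1800 km² × 300 m = 540.0 km³; 540.0 × (916/1030) = 480.2 km³ of water.
Total added water ≈ 1.647×10^14 m³ over 3.71×10^14 m² → Δh = 0.444 m.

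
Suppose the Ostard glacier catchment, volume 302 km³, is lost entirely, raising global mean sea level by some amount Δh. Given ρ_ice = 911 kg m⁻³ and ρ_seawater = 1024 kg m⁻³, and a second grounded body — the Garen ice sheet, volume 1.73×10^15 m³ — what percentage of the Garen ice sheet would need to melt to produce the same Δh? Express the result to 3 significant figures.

≈ 0.0175 %

Equal sea-level rise means equal mass of meltwater, i.e. equal mass of ice lost.
Ice mass of Ostard: 2.751×10^14 kg; ice mass of Garen: 1.576×10^18 kg.
Fraction required = 2.751×10^14 / 1.576×10^18 = 1.75×10^-4 → 0.0175 %.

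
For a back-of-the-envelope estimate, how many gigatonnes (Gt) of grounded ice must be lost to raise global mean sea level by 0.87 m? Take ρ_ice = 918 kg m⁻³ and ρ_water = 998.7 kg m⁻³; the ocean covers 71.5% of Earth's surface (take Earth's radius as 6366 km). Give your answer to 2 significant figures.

≈ 3.2×10^5 Gt

Required water volume = Δh × A = 0.87 m × 3.64×10^14 m² = 3.168×10^14 m³.
ρ_w = 998.7 kg m⁻³, so the mass of water = 3.168×10^14 m³ × 998.7 kg m⁻³ = 3.164×10^17 kg = 3.2×10^5 Gt (and the same mass of ice, by conservation).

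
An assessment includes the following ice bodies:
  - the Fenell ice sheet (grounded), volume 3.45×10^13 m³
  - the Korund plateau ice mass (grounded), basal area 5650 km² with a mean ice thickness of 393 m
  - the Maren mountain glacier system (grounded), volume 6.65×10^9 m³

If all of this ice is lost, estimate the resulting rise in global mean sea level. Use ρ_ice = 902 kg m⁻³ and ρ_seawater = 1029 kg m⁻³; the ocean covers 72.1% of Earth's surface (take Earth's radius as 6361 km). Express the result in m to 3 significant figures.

≈ 0.0878 m

Fenell: 3.45×10^13 m³ × (902/1029) = 3.024×10^13 m³ of water.
Korund: ice volume = 5650 km² × 393 m = 2220 km³; 2220 × (902/1029) = 1946 km³ of water.
Maren: 6.65×10^9 m³ × (902/1029) = 5.829×10^9 m³ of water.
Total added water ≈ 3.219×10^13 m³ over 3.67×10^14 m² → Δh = 0.0878 m.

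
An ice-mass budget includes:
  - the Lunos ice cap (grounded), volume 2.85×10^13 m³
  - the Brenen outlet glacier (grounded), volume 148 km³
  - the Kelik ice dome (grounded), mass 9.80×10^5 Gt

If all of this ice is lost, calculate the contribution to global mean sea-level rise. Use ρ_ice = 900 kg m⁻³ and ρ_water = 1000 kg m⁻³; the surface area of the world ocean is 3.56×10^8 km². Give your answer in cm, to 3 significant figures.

≈ 283 cm

Lunos: 2.85×10^13 m³ × (900/1000) = 2.565×10^13 m³ of water.
Brenen: 148 km³ × (900/1000) = 133.2 km³ of water.
Kelik: 9.80×10^5 Gt = 9.800×10^17 kg; dividing by ρ_w = 1000 kg m⁻³ gives 9.800×10^14 m³ of water.
Total added water ≈ 1.006×10^15 m³ over 3.56×10^14 m² → Δh = 2.83 m = 283 cm.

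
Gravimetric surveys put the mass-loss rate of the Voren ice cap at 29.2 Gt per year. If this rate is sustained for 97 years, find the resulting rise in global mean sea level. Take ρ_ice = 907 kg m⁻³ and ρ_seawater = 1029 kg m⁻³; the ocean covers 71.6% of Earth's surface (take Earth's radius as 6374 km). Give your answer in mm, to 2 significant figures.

≈ 7.5 mm

Total mass lost = 29.2 Gt/yr × 97 yr = 2832 Gt = 2.832×10^15 kg.
ρ_w = 1029 kg m⁻³, so water volume = 2.832×10^15 / 1029 = 2.753×10^12 m³.
Δh = 2.753×10^12 / 3.66×10^14 = 7.53×10^-3 m = 7.5 mm.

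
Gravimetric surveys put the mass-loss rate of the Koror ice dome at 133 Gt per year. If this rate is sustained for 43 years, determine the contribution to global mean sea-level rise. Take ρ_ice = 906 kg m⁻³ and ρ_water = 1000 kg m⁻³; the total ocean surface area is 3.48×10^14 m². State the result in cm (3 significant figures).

Total mass lost = 133 Gt/yr × 43 yr = 5719 Gt = 5.719×10^15 kg.
ρ_w = 1000 kg m⁻³, so water volume = 5.719×10^15 / 1000 = 5.719×10^12 m³.
Δh = 5.719×10^12 / 3.48×10^14 = 0.0164 m = 1.64 cm.

≈ 1.64 cm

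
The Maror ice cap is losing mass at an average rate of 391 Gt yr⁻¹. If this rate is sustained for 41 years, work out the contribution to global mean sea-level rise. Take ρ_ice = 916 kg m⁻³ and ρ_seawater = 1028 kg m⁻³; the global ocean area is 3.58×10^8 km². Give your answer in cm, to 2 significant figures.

Total mass lost = 391 Gt/yr × 41 yr = 1.603×10^4 Gt = 1.603×10^16 kg.
ρ_w = 1028 kg m⁻³, so water volume = 1.603×10^16 / 1028 = 1.559×10^13 m³.
Δh = 1.559×10^13 / 3.58×10^14 = 0.0436 m = 4.4 cm.

≈ 4.4 cm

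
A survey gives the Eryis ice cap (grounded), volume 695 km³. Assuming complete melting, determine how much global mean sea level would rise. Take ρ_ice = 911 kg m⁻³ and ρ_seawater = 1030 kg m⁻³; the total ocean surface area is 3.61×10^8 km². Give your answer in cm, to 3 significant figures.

Eryis: 695 km³ × (911/1030) = 614.7 km³ of water.
Spread over 3.61×10^14 m² of ocean, Δh = 6.147×10^11 / 3.61×10^14 = 1.70×10^-3 m = 0.170 cm.

≈ 0.170 cm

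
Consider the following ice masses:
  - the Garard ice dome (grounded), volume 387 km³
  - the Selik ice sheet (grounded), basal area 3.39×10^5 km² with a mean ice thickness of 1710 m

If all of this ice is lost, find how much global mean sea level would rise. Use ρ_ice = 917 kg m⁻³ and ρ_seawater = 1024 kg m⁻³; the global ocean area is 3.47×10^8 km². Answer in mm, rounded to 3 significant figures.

Garard: 387 km³ × (917/1024) = 346.6 km³ of water.
Selik: ice volume = 3.39×10^5 km² × 1710 m = 5.797×10^5 km³; 5.797×10^5 × (917/1024) = 5.191×10^5 km³ of water.
Total added water ≈ 5.195×10^14 m³ over 3.47×10^14 m² → Δh = 1.50 m = 1500 mm.

≈ 1500 mm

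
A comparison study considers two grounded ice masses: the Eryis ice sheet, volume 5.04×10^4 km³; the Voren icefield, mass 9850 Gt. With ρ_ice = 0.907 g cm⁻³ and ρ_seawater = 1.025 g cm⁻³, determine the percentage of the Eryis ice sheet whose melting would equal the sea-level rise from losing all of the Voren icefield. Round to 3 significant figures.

Equal sea-level rise means equal mass of meltwater, i.e. equal mass of ice lost.
Ice mass of Voren: 9.850×10^15 kg; ice mass of Eryis: 4.571×10^16 kg.
Fraction required = 9.850×10^15 / 4.571×10^16 = 0.215 → 21.5 %.

≈ 21.5 %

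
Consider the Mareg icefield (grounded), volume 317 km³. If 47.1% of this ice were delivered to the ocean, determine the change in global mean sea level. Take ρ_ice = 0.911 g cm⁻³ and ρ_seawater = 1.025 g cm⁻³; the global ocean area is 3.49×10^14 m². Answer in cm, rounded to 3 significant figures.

≈ 0.0380 cm

Mareg: 0.471 × 317 km³ × (911/1025) = 132.7 km³ of water.
Spread over 3.49×10^14 m² of ocean, Δh = 1.327×10^11 / 3.49×10^14 = 3.80×10^-4 m = 0.0380 cm.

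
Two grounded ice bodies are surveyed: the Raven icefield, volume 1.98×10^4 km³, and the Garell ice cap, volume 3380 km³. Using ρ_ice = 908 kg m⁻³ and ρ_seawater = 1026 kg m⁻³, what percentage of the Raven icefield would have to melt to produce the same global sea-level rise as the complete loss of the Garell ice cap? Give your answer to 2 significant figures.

Equal sea-level rise means equal mass of meltwater, i.e. equal mass of ice lost.
Ice mass of Garell: 3.069×10^15 kg; ice mass of Raven: 1.798×10^16 kg.
Fraction required = 3.069×10^15 / 1.798×10^16 = 0.171 → 17 %.

≈ 17 %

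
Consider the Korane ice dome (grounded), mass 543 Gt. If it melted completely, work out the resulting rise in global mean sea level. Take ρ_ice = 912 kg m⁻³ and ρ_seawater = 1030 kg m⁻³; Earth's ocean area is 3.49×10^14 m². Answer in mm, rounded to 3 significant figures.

Korane: 543 Gt = 5.430×10^14 kg; dividing by ρ_w = 1030 kg m⁻³ gives 5.272×10^11 m³ of water.
Spread over 3.49×10^14 m² of ocean, Δh = 5.272×10^11 / 3.49×10^14 = 1.51×10^-3 m = 1.51 mm.

≈ 1.51 mm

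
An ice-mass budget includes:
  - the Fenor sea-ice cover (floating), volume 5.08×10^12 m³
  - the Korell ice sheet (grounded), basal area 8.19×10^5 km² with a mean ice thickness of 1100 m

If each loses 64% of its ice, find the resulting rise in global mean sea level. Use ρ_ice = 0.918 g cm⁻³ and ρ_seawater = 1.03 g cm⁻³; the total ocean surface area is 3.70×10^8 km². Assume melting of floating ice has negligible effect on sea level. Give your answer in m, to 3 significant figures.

≈ 1.39 m

The Fenor sea-ice cover is floating and already displaces its own weight of water, so its melt adds essentially nothing to sea level.
Korell: ice volume = 8.19×10^5 km² × 1100 m = 9.009×10^5 km³; 0.64 × 9.009×10^5 × (918/1030) = 5.139×10^5 km³ of water.
Total added water ≈ 5.139×10^14 m³ over 3.70×10^14 m² → Δh = 1.39 m.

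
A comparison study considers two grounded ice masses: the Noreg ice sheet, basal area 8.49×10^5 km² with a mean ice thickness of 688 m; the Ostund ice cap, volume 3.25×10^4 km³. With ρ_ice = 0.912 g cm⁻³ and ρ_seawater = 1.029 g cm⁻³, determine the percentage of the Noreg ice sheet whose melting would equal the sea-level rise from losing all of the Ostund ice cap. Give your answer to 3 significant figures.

Equal sea-level rise means equal mass of meltwater, i.e. equal mass of ice lost.
Ice mass of Ostund: 2.964×10^16 kg; ice mass of Noreg: 5.327×10^17 kg.
Fraction required = 2.964×10^16 / 5.327×10^17 = 0.0556 → 5.56 %.

≈ 5.56 %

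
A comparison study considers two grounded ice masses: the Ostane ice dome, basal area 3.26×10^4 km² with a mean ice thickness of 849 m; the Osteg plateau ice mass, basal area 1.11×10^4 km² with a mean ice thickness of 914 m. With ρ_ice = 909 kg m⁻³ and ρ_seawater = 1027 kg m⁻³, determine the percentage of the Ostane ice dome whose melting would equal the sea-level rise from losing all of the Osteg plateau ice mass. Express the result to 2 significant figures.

Equal sea-level rise means equal mass of meltwater, i.e. equal mass of ice lost.
Ice mass of Osteg: 9.222×10^15 kg; ice mass of Ostane: 2.516×10^16 kg.
Fraction required = 9.222×10^15 / 2.516×10^16 = 0.367 → 37 %.

≈ 37 %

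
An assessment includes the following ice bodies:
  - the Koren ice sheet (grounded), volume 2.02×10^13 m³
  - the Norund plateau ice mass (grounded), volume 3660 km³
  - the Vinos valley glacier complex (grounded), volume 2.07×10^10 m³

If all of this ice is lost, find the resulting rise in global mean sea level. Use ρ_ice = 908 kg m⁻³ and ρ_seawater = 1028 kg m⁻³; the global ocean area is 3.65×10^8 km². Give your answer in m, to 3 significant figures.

≈ 0.0578 m

Koren: 2.02×10^13 m³ × (908/1028) = 1.784×10^13 m³ of water.
Norund: 3660 km³ × (908/1028) = 3233 km³ of water.
Vinos: 2.07×10^10 m³ × (908/1028) = 1.828×10^10 m³ of water.
Total added water ≈ 2.109×10^13 m³ over 3.65×10^14 m² → Δh = 0.0578 m.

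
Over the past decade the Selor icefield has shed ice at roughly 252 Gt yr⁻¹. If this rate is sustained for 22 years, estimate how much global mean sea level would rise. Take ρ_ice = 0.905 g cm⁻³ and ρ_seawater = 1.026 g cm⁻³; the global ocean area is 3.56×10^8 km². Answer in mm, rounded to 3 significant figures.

≈ 15.2 mm

Total mass lost = 252 Gt/yr × 22 yr = 5544 Gt = 5.544×10^15 kg.
ρ_w = 1.026 g cm⁻³ = 1026 kg m⁻³, so water volume = 5.544×10^15 / 1026 = 5.404×10^12 m³.
Δh = 5.404×10^12 / 3.56×10^14 = 0.0152 m = 15.2 mm.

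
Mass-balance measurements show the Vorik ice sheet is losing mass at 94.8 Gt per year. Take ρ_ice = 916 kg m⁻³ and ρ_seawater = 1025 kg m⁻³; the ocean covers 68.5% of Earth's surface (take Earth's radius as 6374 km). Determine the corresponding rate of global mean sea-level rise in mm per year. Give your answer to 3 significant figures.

ρ_w = 1025 kg m⁻³. Annual water volume added = 94.8 Gt / ρ_w = 9.480×10^13 kg / 1025 kg m⁻³ = 9.249×10^10 m³.
Δh per year = 9.249×10^10 / 3.50×10^14 = 2.64×10^-4 m = 0.264 mm.

≈ 0.264 mm/yr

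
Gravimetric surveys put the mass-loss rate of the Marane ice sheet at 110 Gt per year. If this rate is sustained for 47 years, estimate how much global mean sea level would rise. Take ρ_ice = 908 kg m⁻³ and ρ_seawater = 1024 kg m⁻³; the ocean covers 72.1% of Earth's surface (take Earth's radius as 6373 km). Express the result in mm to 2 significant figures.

Total mass lost = 110 Gt/yr × 47 yr = 5170 Gt = 5.170×10^15 kg.
ρ_w = 1024 kg m⁻³, so water volume = 5.170×10^15 / 1024 = 5.049×10^12 m³.
Δh = 5.049×10^12 / 3.68×10^14 = 0.0137 m = 14 mm.

≈ 14 mm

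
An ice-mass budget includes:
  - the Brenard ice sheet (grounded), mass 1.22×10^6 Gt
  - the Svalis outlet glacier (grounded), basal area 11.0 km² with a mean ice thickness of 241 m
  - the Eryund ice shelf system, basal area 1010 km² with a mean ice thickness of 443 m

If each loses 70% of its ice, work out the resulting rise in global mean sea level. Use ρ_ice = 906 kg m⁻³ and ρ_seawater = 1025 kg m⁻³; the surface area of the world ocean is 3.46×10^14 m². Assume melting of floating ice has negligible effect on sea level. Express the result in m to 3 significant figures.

Brenard: 0.7 × 1.22×10^6 Gt = 8.540×10^17 kg; dividing by ρ_w = 1025 kg m⁻³ gives 8.332×10^14 m³ of water.
Svalis: ice volume = 11.0 km² × 241 m = 2.651 km³; 0.7 × 2.651 × (906/1025) = 1.640 km³ of water.
The Eryund ice shelf system is floating and already displaces its own weight of water, so its melt adds essentially nothing to sea level.
Total added water ≈ 8.332×10^14 m³ over 3.46×10^14 m² → Δh = 2.41 m.

≈ 2.41 m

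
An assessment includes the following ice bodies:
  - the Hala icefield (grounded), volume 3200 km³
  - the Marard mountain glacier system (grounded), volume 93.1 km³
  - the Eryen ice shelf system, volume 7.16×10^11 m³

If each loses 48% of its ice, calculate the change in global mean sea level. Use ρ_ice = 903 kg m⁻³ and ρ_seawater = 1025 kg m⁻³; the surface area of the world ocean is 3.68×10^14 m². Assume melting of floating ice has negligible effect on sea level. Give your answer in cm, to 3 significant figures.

Hala: 0.48 × 3200 km³ × (903/1025) = 1353 km³ of water.
Marard: 0.48 × 93.1 km³ × (903/1025) = 39.37 km³ of water.
The Eryen ice shelf system is floating and already displaces its own weight of water, so its melt adds essentially nothing to sea level.
Total added water ≈ 1.393×10^12 m³ over 3.68×10^14 m² → Δh = 3.78×10^-3 m = 0.378 cm.

≈ 0.378 cm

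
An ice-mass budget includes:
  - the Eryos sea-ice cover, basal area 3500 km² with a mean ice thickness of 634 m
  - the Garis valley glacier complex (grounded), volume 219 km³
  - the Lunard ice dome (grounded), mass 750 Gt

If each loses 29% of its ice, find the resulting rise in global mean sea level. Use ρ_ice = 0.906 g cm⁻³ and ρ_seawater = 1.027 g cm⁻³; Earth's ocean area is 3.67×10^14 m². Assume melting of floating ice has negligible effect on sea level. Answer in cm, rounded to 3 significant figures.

≈ 0.0730 cm

The Eryos sea-ice cover is floating and already displaces its own weight of water, so its melt adds essentially nothing to sea level.
Garis: 0.29 × 219 km³ × (906/1027) = 56.03 km³ of water.
Lunard: 0.29 × 750 Gt = 2.175×10^14 kg; dividing by ρ_w = 1.027 g cm⁻³ = 1027 kg m⁻³ gives 2.118×10^11 m³ of water.
Total added water ≈ 2.678×10^11 m³ over 3.67×10^14 m² → Δh = 7.30×10^-4 m = 0.0730 cm.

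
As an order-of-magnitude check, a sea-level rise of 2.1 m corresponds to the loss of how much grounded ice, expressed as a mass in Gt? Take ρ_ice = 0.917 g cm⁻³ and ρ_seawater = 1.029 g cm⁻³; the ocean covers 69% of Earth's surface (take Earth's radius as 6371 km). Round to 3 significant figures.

≈ 7.61×10^5 Gt

Required water volume = Δh × A = 2.1 m × 3.52×10^14 m² = 7.391×10^14 m³.
ρ_w = 1.029 g cm⁻³ = 1029 kg m⁻³, so the mass of water = 7.391×10^14 m³ × 1029 kg m⁻³ = 7.605×10^17 kg = 7.61×10^5 Gt (and the same mass of ice, by conservation).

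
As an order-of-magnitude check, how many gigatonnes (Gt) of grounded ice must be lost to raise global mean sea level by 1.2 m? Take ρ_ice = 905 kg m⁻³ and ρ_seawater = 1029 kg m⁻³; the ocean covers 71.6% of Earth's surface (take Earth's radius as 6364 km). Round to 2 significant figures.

≈ 4.5×10^5 Gt

Required water volume = Δh × A = 1.2 m × 3.64×10^14 m² = 4.373×10^14 m³.
ρ_w = 1029 kg m⁻³, so the mass of water = 4.373×10^14 m³ × 1029 kg m⁻³ = 4.500×10^17 kg = 4.5×10^5 Gt (and the same mass of ice, by conservation).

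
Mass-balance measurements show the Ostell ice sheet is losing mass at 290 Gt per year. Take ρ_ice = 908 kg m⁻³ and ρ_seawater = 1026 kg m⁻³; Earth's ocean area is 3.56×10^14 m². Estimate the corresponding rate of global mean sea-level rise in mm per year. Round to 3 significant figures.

ρ_w = 1026 kg m⁻³. Annual water volume added = 290 Gt / ρ_w = 2.900×10^14 kg / 1026 kg m⁻³ = 2.827×10^11 m³.
Δh per year = 2.827×10^11 / 3.56×10^14 = 7.94×10^-4 m = 0.794 mm.

≈ 0.794 mm/yr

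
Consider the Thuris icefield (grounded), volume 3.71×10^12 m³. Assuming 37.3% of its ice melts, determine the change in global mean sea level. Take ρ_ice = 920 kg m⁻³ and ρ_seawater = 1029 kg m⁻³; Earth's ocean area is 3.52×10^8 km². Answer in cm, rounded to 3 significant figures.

Thuris: 0.373 × 3.71×10^12 m³ × (920/1029) = 1.237×10^12 m³ of water.
Spread over 3.52×10^14 m² of ocean, Δh = 1.237×10^12 / 3.52×10^14 = 3.51×10^-3 m = 0.351 cm.

≈ 0.351 cm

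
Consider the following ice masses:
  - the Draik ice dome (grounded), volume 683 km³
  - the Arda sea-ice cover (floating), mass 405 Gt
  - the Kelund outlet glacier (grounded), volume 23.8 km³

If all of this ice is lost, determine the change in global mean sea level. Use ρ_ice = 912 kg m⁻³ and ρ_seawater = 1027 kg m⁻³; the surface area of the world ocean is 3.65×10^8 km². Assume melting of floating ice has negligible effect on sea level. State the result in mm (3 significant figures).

≈ 1.72 mm

Draik: 683 km³ × (912/1027) = 606.5 km³ of water.
The Arda sea-ice cover is floating and already displaces its own weight of water, so its melt adds essentially nothing to sea level.
Kelund: 23.8 km³ × (912/1027) = 21.13 km³ of water.
Total added water ≈ 6.277×10^11 m³ over 3.65×10^14 m² → Δh = 1.72×10^-3 m = 1.72 mm.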